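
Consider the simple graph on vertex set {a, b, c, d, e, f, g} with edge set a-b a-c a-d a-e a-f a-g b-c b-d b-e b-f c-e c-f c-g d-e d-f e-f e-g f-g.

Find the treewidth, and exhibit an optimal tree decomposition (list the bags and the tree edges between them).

The largest bag has 5 vertices, giving width 4; this decomposition certifies tw(G) ≤ 4. For the lower bound, the 5 vertices {a, b, d, e, f} are pairwise adjacent, and any tree decomposition puts a clique entirely inside one bag — forcing width ≥ 4. Hence tw(G) = 4 exactly.

Treewidth 4.
One such decomposition:
Bags: B1 = {a, b, d, e, f}  B2 = {a, b, c, e, f}  B3 = {a, c, e, f, g}
Tree: B1–B2, B2–B3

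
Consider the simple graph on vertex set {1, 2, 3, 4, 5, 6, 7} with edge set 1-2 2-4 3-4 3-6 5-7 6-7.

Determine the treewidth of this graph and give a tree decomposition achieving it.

Each bag holds 2 vertices, so the decomposition has width 1, which upper-bounds the treewidth. Any graph with an edge has treewidth ≥ 1, and G has the edge 1–2. The upper and lower bounds meet at 1, so that is the treewidth.

Treewidth 1.
One optimal decomposition is:
Bags: B1 = {1, 2}  B2 = {2, 4}  B3 = {3, 4}  B4 = {3, 6}  B5 = {6, 7}  B6 = {5, 7}
Tree: B1–B2, B2–B3, B3–B4, B4–B5, B5–B6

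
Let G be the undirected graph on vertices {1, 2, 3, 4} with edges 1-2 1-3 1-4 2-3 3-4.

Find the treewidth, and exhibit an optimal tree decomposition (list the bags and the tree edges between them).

Treewidth 2.
One optimal decomposition is:
Bags: B1 = {1, 3, 4}  B2 = {1, 2, 3}
Tree: B1–B2

Each bag holds 3 vertices, so the decomposition has width 2, which upper-bounds the treewidth. On the other hand G contains the 3-clique {1, 2, 3}. A clique must lie in a single bag of any decomposition, so no decomposition can have width below 2. The upper and lower bounds meet at 2, so that is the treewidth.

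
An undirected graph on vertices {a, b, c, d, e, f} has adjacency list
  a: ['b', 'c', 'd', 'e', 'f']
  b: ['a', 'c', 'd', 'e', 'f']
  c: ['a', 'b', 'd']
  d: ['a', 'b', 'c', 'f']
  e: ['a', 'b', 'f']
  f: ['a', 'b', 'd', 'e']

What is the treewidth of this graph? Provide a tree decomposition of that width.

Treewidth 3.
One optimal decomposition is:
Bags: B1 = {a, b, c, d}  B2 = {a, b, d, f}  B3 = {a, b, e, f}
Tree: B1–B2, B2–B3

The largest bag has 4 vertices, giving width 3; this decomposition certifies tw(G) ≤ 3. Conversely, {a, b, c, d} is a clique of size 4, and the vertices of any clique must share a bag in every tree decomposition; so some bag has ≥ 4 vertices and tw(G) ≥ 3. Hence tw(G) = 3 exactly.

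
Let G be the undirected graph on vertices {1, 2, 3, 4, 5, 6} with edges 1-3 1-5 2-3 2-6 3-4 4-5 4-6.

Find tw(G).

2

A width-2 tree decomposition is:
Bags: B1 = {2, 4, 6}  B2 = {2, 3, 4}  B3 = {3, 4, 5}  B4 = {1, 3, 5}
Tree: B1–B2, B2–B3, B3–B4
Each bag holds 3 vertices, so the decomposition has width 2, which upper-bounds the treewidth. For the lower bound, G contains the cycle 6–2–3–4–6, so G is not a forest; only forests have treewidth ≤ 1, hence tw(G) ≥ 2. The upper and lower bounds meet at 2, so that is the treewidth.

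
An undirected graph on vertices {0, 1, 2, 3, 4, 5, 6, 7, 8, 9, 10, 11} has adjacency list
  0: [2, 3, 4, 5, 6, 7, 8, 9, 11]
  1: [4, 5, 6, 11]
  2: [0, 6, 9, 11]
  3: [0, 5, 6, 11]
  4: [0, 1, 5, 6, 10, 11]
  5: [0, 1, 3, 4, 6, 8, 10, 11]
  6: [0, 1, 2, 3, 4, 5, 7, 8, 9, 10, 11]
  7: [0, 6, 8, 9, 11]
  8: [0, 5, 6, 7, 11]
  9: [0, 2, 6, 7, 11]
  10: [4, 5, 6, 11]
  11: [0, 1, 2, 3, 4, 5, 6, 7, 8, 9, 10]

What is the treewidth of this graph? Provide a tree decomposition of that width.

Treewidth 4.
One optimal decomposition is:
Bags: B1 = {4, 5, 6, 10, 11}  B2 = {0, 4, 5, 6, 11}  B3 = {0, 5, 6, 8, 11}  B4 = {0, 6, 7, 8, 11}  B5 = {0, 6, 7, 9, 11}  B6 = {0, 2, 6, 9, 11}  B7 = {0, 3, 5, 6, 11}  B8 = {1, 4, 5, 6, 11}
Tree: B1–B2, B2–B3, B3–B4, B4–B5, B5–B6, B2–B7, B2–B8

Every bag has size at most 5, so the width is 5 − 1 = 4 and tw(G) ≤ 4. Conversely, {0, 2, 6, 9, 11} is a clique of size 5, and the vertices of any clique must share a bag in every tree decomposition; so some bag has ≥ 5 vertices and tw(G) ≥ 4. The upper and lower bounds meet at 4, so that is the treewidth.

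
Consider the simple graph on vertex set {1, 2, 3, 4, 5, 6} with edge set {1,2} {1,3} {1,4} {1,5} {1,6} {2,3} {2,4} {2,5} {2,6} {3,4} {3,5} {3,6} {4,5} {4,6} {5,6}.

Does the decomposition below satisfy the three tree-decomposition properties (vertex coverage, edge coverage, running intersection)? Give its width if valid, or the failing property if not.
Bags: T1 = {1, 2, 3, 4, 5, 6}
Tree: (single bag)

Every vertex of G appears in some bag (union = {1, 2, 3, 4, 5, 6}); every edge is covered by a bag; and for each vertex v the set of bags containing v is connected in the bag tree. The decomposition is therefore valid. The largest bag has 6 vertices, so the width is 5.

Yes; width 5.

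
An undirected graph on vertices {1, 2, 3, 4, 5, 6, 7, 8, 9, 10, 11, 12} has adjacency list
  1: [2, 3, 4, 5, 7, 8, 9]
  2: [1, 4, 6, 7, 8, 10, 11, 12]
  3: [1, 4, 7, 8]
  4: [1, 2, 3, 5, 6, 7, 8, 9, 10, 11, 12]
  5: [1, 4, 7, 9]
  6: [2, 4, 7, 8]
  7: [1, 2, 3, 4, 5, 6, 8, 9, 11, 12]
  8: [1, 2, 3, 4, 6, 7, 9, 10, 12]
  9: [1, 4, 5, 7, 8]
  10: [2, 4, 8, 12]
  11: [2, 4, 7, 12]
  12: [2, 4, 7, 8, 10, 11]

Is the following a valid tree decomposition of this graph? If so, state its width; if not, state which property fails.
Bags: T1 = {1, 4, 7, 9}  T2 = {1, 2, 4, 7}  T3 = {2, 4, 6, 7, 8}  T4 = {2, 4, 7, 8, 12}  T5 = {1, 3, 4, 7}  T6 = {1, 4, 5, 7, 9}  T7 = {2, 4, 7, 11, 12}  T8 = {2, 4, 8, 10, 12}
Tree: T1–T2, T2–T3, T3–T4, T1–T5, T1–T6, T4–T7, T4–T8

No — edge (9,8) lies in no bag.

A tree decomposition must satisfy three properties: every vertex lies in some bag; for every edge, both endpoints lie together in some bag; and for every vertex, the bags containing it form a connected subtree. Here edge (9,8) lies in no bag, so the decomposition is invalid.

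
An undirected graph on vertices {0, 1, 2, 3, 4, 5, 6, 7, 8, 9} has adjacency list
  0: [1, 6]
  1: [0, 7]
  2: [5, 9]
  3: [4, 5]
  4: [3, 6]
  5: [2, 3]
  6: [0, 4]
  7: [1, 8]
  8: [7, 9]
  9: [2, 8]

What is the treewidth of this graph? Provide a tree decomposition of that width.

Treewidth 2.
Bags: B1 = {1, 7, 8}  B2 = {1, 8, 9}  B3 = {1, 2, 9}  B4 = {1, 2, 5}  B5 = {1, 3, 5}  B6 = {1, 3, 4}  B7 = {1, 4, 6}  B8 = {0, 1, 6}
Tree: B1–B2, B2–B3, B3–B4, B4–B5, B5–B6, B6–B7, B7–B8

Each bag holds 3 vertices, so the decomposition has width 2, which upper-bounds the treewidth. Since 1–7–8–9–2–5–3–4–6–0–1 is a cycle in G, G is not acyclic. Forests are exactly the graphs of treewidth ≤ 1, so tw(G) ≥ 2. Hence tw(G) = 2 exactly.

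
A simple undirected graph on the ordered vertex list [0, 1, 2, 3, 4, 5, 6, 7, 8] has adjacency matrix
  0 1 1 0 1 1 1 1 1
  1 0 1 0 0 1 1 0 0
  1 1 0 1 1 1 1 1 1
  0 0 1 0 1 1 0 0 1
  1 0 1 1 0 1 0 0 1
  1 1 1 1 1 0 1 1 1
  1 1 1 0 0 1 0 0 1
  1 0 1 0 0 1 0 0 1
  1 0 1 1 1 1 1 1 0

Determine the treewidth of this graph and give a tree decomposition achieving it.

Every bag has size at most 5, so the width is 5 − 1 = 4 and tw(G) ≤ 4. On the other hand G contains the 5-clique {0, 2, 4, 5, 8}. A clique must lie in a single bag of any decomposition, so no decomposition can have width below 4. Therefore the treewidth is 4.

Treewidth 4.
One such decomposition:
Bags: B1 = {0, 2, 5, 6, 8}  B2 = {0, 2, 5, 7, 8}  B3 = {0, 2, 4, 5, 8}  B4 = {0, 1, 2, 5, 6}  B5 = {2, 3, 4, 5, 8}
Tree: B1–B2, B2–B3, B1–B4, B3–B5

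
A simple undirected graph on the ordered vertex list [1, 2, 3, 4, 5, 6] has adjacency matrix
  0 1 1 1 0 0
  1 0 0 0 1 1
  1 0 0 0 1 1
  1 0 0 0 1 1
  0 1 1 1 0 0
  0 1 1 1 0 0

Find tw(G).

A width-3 tree decomposition is:
Bags: B1 = {1, 2, 3, 4}  B2 = {2, 3, 4, 5}  B3 = {2, 3, 4, 6}
Tree: B1–B2, B2–B3
Each bag holds 4 vertices, so the decomposition has width 3, which upper-bounds the treewidth. For the lower bound: the 4 vertex sets {1,2}, {4,5}, {3}, {6} are disjoint, each induces a connected subgraph, and every pair is joined by at least one edge of G. Contracting each set to a single vertex therefore yields K_{4} as a minor, and since treewidth is minor-monotone, tw(G) ≥ tw(K_{4}) = 3. Combining the bounds, tw(G) = 3.

3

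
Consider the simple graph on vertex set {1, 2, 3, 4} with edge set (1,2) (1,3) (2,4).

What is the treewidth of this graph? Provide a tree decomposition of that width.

Treewidth 1.
Bags: B1 = {2, 4}  B2 = {1, 2}  B3 = {1, 3}
Tree: B1–B2, B2–B3

Each bag holds 2 vertices, so the decomposition has width 1, which upper-bounds the treewidth. Any graph with an edge has treewidth ≥ 1, and G has the edge 4–2. Hence tw(G) = 1 exactly.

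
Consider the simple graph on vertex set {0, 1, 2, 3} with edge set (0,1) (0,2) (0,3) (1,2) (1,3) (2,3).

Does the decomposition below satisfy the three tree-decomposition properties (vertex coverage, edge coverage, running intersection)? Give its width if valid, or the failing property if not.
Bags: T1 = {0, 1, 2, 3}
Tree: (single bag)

Vertex coverage: the bags together contain {0, 1, 2, 3}, the full vertex set. Edge coverage: each edge of G has both endpoints in at least one bag. Running intersection: for every vertex, the bags containing it form a connected subtree. All three properties hold, so this is a valid tree decomposition of width max|bag| − 1 = 3, and hence tw(G) ≤ 3.

Yes; width 3.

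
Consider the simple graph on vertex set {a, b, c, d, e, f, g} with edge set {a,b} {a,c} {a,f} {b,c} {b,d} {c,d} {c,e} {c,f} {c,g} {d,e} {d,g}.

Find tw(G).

2

A width-2 tree decomposition is:
Bags: B1 = {c, d, e}  B2 = {b, c, d}  B3 = {a, b, c}  B4 = {a, c, f}  B5 = {c, d, g}
Tree: B1–B2, B2–B3, B3–B4, B2–B5
The largest bag has 3 vertices, giving width 2; this decomposition certifies tw(G) ≤ 2. For the lower bound, the 3 vertices {c, d, g} are pairwise adjacent, and any tree decomposition puts a clique entirely inside one bag — forcing width ≥ 2. Combining the bounds, tw(G) = 2.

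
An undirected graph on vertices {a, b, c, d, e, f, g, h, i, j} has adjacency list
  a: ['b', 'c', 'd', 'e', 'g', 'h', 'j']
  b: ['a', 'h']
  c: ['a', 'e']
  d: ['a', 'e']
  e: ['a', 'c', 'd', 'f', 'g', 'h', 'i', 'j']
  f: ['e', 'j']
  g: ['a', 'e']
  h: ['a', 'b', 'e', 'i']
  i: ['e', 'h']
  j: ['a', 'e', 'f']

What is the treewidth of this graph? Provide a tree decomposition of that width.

Treewidth 2.
Bags: B1 = {a, e, j}  B2 = {a, e, h}  B3 = {a, e, g}  B4 = {e, h, i}  B5 = {a, b, h}  B6 = {a, c, e}  B7 = {a, d, e}  B8 = {e, f, j}
Tree: B1–B2, B1–B3, B2–B4, B2–B5, B1–B6, B2–B7, B1–B8

Each bag holds 3 vertices, so the decomposition has width 2, which upper-bounds the treewidth. Conversely, {a, d, e} is a clique of size 3, and the vertices of any clique must share a bag in every tree decomposition; so some bag has ≥ 3 vertices and tw(G) ≥ 2. Combining the bounds, tw(G) = 2.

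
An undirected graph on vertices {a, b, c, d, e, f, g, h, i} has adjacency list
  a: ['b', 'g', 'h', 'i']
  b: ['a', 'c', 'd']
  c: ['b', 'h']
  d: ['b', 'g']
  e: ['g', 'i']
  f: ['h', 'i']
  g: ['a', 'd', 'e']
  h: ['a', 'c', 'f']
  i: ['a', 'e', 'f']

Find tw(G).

A width-3 tree decomposition is:
Bags: B1 = {b, d, e, g}  B2 = {a, b, e, g}  B3 = {a, b, e, i}  B4 = {a, b, c, i}  B5 = {a, c, h, i}  B6 = {c, f, h, i}
Tree: B1–B2, B2–B3, B3–B4, B4–B5, B5–B6
Every bag has size at most 4, so the width is 4 − 1 = 3 and tw(G) ≤ 3. For the lower bound: the 4 vertex sets {d,e,g}, {b}, {a}, {c,f,h,i} are disjoint, each induces a connected subgraph, and every pair is joined by at least one edge of G. Contracting each set to a single vertex therefore yields K_{4} as a minor, and since treewidth is minor-monotone, tw(G) ≥ tw(K_{4}) = 3. Hence tw(G) = 3 exactly.

3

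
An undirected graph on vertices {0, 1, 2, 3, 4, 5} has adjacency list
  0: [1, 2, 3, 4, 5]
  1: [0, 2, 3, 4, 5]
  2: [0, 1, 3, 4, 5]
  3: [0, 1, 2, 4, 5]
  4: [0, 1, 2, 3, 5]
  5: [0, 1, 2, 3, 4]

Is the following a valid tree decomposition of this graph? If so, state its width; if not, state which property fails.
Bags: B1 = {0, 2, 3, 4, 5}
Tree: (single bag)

No — vertex 1 appears in no bag.

A tree decomposition must satisfy three properties: every vertex lies in some bag; for every edge, both endpoints lie together in some bag; and for every vertex, the bags containing it form a connected subtree. Here vertex 1 appears in no bag, so the decomposition is invalid.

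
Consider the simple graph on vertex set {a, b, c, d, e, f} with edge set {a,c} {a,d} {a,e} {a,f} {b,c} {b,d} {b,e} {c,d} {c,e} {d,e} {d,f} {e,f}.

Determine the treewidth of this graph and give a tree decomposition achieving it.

Every bag has size at most 4, so the width is 4 − 1 = 3 and tw(G) ≤ 3. On the other hand G contains the 4-clique {a, c, d, e}. A clique must lie in a single bag of any decomposition, so no decomposition can have width below 3. The upper and lower bounds meet at 3, so that is the treewidth.

Treewidth 3.
Bags: B1 = {a, c, d, e}  B2 = {a, d, e, f}  B3 = {b, c, d, e}
Tree: B1–B2, B1–B3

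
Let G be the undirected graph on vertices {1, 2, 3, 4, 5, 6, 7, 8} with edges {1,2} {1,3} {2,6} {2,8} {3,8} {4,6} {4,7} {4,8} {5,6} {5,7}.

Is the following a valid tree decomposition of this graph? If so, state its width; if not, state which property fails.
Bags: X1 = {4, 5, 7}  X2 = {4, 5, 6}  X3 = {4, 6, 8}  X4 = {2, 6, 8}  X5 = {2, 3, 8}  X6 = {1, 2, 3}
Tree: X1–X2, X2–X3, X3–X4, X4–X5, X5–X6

Yes; width 2.

Vertex coverage: the bags together contain {1, 2, 3, 4, 5, 6, 7, 8}, the full vertex set. Edge coverage: each edge of G has both endpoints in at least one bag. Running intersection: for every vertex, the bags containing it form a connected subtree. All three properties hold, so this is a valid tree decomposition of width max|bag| − 1 = 2, and hence tw(G) ≤ 2.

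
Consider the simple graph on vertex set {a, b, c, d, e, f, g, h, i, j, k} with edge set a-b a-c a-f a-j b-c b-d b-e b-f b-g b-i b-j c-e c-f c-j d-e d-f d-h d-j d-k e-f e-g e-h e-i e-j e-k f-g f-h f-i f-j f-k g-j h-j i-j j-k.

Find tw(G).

4

A width-4 tree decomposition is:
Bags: B1 = {b, d, e, f, j}  B2 = {d, e, f, j, k}  B3 = {b, c, e, f, j}  B4 = {d, e, f, h, j}  B5 = {b, e, f, g, j}  B6 = {a, b, c, f, j}  B7 = {b, e, f, i, j}
Tree: B1–B2, B1–B3, B1–B4, B1–B5, B3–B6, B1–B7
Every bag has size at most 5, so the width is 5 − 1 = 4 and tw(G) ≤ 4. On the other hand G contains the 5-clique {d, e, f, h, j}. A clique must lie in a single bag of any decomposition, so no decomposition can have width below 4. Therefore the treewidth is 4.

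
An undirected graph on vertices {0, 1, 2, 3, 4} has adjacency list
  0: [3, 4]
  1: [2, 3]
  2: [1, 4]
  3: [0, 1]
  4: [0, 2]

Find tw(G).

2

A width-2 tree decomposition is:
Bags: B1 = {1, 2, 3}  B2 = {0, 2, 3}  B3 = {0, 2, 4}
Tree: B1–B2, B2–B3
The largest bag has 3 vertices, giving width 2; this decomposition certifies tw(G) ≤ 2. The edges 2–1–3–0–4–2 form a cycle, so G is not a tree and its treewidth is at least 2. Therefore the treewidth is 2.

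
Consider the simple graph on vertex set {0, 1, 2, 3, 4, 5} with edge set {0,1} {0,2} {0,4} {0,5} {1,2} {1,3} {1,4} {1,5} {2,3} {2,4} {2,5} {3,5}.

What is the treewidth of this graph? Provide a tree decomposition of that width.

Each bag holds 4 vertices, so the decomposition has width 3, which upper-bounds the treewidth. Conversely, {0, 1, 2, 4} is a clique of size 4, and the vertices of any clique must share a bag in every tree decomposition; so some bag has ≥ 4 vertices and tw(G) ≥ 3. The upper and lower bounds meet at 3, so that is the treewidth.

Treewidth 3.
One optimal decomposition is:
Bags: B1 = {0, 1, 2, 5}  B2 = {0, 1, 2, 4}  B3 = {1, 2, 3, 5}
Tree: B1–B2, B1–B3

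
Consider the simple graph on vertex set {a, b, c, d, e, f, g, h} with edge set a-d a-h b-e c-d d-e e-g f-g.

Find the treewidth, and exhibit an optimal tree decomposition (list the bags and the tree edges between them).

The largest bag has 2 vertices, giving width 1; this decomposition certifies tw(G) ≤ 1. Any graph with an edge has treewidth ≥ 1, and G has the edge g–f. The upper and lower bounds meet at 1, so that is the treewidth.

Treewidth 1.
One such decomposition:
Bags: B1 = {f, g}  B2 = {e, g}  B3 = {b, e}  B4 = {d, e}  B5 = {c, d}  B6 = {a, d}  B7 = {a, h}
Tree: B1–B2, B2–B3, B2–B4, B4–B5, B5–B6, B6–B7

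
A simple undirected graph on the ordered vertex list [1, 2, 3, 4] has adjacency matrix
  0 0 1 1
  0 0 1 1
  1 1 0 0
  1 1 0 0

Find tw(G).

2

A width-2 tree decomposition is:
Bags: B1 = {1, 2, 4}  B2 = {1, 2, 3}
Tree: B1–B2
The largest bag has 3 vertices, giving width 2; this decomposition certifies tw(G) ≤ 2. For the lower bound, G contains the cycle 1–4–2–3–1, so G is not a forest; only forests have treewidth ≤ 1, hence tw(G) ≥ 2. The upper and lower bounds meet at 2, so that is the treewidth.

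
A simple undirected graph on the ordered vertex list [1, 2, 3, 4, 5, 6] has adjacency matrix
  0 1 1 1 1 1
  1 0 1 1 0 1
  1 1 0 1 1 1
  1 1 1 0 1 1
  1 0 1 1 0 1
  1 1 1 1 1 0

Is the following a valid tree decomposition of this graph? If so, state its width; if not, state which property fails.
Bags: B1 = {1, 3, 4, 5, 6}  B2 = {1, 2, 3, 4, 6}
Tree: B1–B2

Yes; width 4.

Checking the three conditions: (i) the bags cover all of {1, 2, 3, 4, 5, 6}; (ii) for each edge, some bag contains both endpoints; (iii) the bags containing any fixed vertex form a subtree. All hold, so the decomposition is valid with width 5 − 1 = 4.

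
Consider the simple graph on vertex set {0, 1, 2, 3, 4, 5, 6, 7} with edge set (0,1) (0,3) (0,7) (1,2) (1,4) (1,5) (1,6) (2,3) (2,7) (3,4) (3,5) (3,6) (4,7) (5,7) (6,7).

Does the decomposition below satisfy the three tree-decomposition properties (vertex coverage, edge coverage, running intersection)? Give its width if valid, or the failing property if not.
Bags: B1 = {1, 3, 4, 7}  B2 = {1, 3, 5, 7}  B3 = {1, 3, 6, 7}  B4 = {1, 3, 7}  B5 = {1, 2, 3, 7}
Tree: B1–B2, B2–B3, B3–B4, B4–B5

A tree decomposition must satisfy three properties: every vertex lies in some bag; for every edge, both endpoints lie together in some bag; and for every vertex, the bags containing it form a connected subtree. Here vertex 0 appears in no bag, so the decomposition is invalid.

No — vertex 0 appears in no bag.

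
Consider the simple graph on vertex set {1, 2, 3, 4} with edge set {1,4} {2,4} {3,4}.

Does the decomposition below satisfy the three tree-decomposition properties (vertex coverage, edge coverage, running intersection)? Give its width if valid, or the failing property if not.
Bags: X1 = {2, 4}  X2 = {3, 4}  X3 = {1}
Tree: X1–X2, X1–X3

A tree decomposition must satisfy three properties: every vertex lies in some bag; for every edge, both endpoints lie together in some bag; and for every vertex, the bags containing it form a connected subtree. Here edge (4,1) lies in no bag, so the decomposition is invalid.

No — edge (4,1) lies in no bag.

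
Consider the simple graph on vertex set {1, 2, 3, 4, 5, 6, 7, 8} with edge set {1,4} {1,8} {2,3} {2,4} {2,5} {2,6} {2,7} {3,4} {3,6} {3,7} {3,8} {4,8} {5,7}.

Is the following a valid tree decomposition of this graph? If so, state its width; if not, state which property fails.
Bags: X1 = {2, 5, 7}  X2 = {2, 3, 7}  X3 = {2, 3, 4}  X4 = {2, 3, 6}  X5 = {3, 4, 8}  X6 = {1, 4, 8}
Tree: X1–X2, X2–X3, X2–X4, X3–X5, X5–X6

Checking the three conditions: (i) the bags cover all of {1, 2, 3, 4, 5, 6, 7, 8}; (ii) for each edge, some bag contains both endpoints; (iii) the bags containing any fixed vertex form a subtree. All hold, so the decomposition is valid with width 3 − 1 = 2.

Yes; width 2.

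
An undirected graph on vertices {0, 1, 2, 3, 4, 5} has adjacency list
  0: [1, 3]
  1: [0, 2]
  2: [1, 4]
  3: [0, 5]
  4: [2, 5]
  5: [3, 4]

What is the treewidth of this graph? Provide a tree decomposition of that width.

Treewidth 2.
One optimal decomposition is:
Bags: B1 = {1, 2, 4}  B2 = {1, 4, 5}  B3 = {1, 3, 5}  B4 = {0, 1, 3}
Tree: B1–B2, B2–B3, B3–B4

The largest bag has 3 vertices, giving width 2; this decomposition certifies tw(G) ≤ 2. The edges 1–2–4–5–3–0–1 form a cycle, so G is not a tree and its treewidth is at least 2. The upper and lower bounds meet at 2, so that is the treewidth.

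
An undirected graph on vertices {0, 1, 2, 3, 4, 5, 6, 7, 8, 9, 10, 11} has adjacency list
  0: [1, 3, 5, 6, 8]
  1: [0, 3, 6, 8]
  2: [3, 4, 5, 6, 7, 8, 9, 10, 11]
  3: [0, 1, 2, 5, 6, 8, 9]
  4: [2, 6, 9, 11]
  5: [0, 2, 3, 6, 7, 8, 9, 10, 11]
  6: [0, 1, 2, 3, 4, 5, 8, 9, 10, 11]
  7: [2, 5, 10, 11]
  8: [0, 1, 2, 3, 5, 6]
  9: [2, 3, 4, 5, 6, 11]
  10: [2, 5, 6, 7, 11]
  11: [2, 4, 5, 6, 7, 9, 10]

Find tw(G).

4

A width-4 tree decomposition is:
Bags: B1 = {0, 3, 5, 6, 8}  B2 = {2, 3, 5, 6, 8}  B3 = {2, 3, 5, 6, 9}  B4 = {2, 5, 6, 9, 11}  B5 = {0, 1, 3, 6, 8}  B6 = {2, 5, 6, 10, 11}  B7 = {2, 5, 7, 10, 11}  B8 = {2, 4, 6, 9, 11}
Tree: B1–B2, B2–B3, B3–B4, B1–B5, B4–B6, B6–B7, B4–B8
Each bag holds 5 vertices, so the decomposition has width 4, which upper-bounds the treewidth. On the other hand G contains the 5-clique {0, 1, 3, 6, 8}. A clique must lie in a single bag of any decomposition, so no decomposition can have width below 4. Combining the bounds, tw(G) = 4.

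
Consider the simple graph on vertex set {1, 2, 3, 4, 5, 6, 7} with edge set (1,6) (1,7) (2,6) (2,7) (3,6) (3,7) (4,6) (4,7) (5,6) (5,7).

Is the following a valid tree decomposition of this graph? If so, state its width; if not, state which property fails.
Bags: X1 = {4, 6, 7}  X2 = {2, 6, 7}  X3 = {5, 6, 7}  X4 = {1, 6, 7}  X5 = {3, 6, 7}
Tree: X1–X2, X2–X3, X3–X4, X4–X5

Every vertex of G appears in some bag (union = {1, 2, 3, 4, 5, 6, 7}); every edge is covered by a bag; and for each vertex v the set of bags containing v is connected in the bag tree. The decomposition is therefore valid. The largest bag has 3 vertices, so the width is 2.

Yes; width 2.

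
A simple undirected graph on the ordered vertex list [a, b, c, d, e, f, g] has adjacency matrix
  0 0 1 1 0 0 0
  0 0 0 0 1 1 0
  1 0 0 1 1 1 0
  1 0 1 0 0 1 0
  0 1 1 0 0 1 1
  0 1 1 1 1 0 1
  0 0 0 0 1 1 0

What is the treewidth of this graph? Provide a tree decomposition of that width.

The largest bag has 3 vertices, giving width 2; this decomposition certifies tw(G) ≤ 2. For the lower bound, the 3 vertices {a, c, d} are pairwise adjacent, and any tree decomposition puts a clique entirely inside one bag — forcing width ≥ 2. Combining the bounds, tw(G) = 2.

Treewidth 2.
One such decomposition:
Bags: B1 = {e, f, g}  B2 = {c, e, f}  B3 = {c, d, f}  B4 = {a, c, d}  B5 = {b, e, f}
Tree: B1–B2, B2–B3, B3–B4, B2–B5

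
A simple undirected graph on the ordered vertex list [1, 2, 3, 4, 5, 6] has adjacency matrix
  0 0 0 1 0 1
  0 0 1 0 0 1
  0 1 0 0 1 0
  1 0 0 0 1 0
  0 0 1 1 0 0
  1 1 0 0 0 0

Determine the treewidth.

A width-2 tree decomposition is:
Bags: B1 = {1, 4, 5}  B2 = {1, 5, 6}  B3 = {2, 5, 6}  B4 = {2, 3, 5}
Tree: B1–B2, B2–B3, B3–B4
The largest bag has 3 vertices, giving width 2; this decomposition certifies tw(G) ≤ 2. The edges 5–4–1–6–2–3–5 form a cycle, so G is not a tree and its treewidth is at least 2. Therefore the treewidth is 2.

2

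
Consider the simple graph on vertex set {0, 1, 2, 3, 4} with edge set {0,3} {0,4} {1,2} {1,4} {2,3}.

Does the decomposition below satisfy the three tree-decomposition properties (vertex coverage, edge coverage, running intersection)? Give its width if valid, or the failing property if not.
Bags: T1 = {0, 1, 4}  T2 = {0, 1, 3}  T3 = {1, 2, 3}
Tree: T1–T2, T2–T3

Vertex coverage: the bags together contain {0, 1, 2, 3, 4}, the full vertex set. Edge coverage: each edge of G has both endpoints in at least one bag. Running intersection: for every vertex, the bags containing it form a connected subtree. All three properties hold, so this is a valid tree decomposition of width max|bag| − 1 = 2, and hence tw(G) ≤ 2.

Yes; width 2.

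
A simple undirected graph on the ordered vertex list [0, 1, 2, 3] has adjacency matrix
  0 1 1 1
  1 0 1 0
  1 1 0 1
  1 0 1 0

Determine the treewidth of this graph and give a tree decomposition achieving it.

Every bag has size at most 3, so the width is 3 − 1 = 2 and tw(G) ≤ 2. Conversely, {0, 1, 2} is a clique of size 3, and the vertices of any clique must share a bag in every tree decomposition; so some bag has ≥ 3 vertices and tw(G) ≥ 2. Therefore the treewidth is 2.

Treewidth 2.
Bags: B1 = {0, 1, 2}  B2 = {0, 2, 3}
Tree: B1–B2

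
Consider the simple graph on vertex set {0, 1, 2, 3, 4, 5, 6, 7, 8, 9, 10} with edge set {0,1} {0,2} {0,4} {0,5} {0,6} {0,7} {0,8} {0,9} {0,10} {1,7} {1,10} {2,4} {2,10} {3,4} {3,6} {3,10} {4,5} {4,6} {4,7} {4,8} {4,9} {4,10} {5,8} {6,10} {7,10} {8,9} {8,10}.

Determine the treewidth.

3

A width-3 tree decomposition is:
Bags: B1 = {0, 4, 8, 10}  B2 = {0, 4, 7, 10}  B3 = {0, 4, 6, 10}  B4 = {0, 4, 8, 9}  B5 = {0, 1, 7, 10}  B6 = {3, 4, 6, 10}  B7 = {0, 2, 4, 10}  B8 = {0, 4, 5, 8}
Tree: B1–B2, B1–B3, B1–B4, B2–B5, B3–B6, B2–B7, B4–B8
Each bag holds 4 vertices, so the decomposition has width 3, which upper-bounds the treewidth. Conversely, {0, 1, 7, 10} is a clique of size 4, and the vertices of any clique must share a bag in every tree decomposition; so some bag has ≥ 4 vertices and tw(G) ≥ 3. Therefore the treewidth is 3.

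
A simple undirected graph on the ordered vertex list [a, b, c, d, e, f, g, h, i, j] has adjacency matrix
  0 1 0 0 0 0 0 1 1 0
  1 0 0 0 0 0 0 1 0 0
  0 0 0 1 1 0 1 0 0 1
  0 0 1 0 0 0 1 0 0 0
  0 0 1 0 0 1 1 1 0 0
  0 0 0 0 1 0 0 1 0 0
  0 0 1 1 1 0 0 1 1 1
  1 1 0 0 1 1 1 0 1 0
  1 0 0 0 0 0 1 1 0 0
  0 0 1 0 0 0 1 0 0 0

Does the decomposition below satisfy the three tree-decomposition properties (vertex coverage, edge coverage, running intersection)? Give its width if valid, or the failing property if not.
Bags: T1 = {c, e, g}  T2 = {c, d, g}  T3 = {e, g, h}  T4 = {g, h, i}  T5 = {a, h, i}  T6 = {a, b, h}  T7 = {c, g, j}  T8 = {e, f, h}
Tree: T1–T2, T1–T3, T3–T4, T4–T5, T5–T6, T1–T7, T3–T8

Yes; width 2.

Every vertex of G appears in some bag (union = {a, b, c, d, e, f, g, h, i, j}); every edge is covered by a bag; and for each vertex v the set of bags containing v is connected in the bag tree. The decomposition is therefore valid. The largest bag has 3 vertices, so the width is 2.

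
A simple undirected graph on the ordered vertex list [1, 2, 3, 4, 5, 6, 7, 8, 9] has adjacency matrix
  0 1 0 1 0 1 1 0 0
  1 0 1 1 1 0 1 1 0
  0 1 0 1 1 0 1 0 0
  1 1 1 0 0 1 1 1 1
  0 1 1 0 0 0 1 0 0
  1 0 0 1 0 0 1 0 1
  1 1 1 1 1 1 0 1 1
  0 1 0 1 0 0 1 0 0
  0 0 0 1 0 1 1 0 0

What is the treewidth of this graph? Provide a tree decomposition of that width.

Treewidth 3.
One such decomposition:
Bags: B1 = {2, 3, 5, 7}  B2 = {2, 3, 4, 7}  B3 = {2, 4, 7, 8}  B4 = {1, 2, 4, 7}  B5 = {1, 4, 6, 7}  B6 = {4, 6, 7, 9}
Tree: B1–B2, B2–B3, B3–B4, B4–B5, B5–B6

The largest bag has 4 vertices, giving width 3; this decomposition certifies tw(G) ≤ 3. Conversely, {4, 6, 7, 9} is a clique of size 4, and the vertices of any clique must share a bag in every tree decomposition; so some bag has ≥ 4 vertices and tw(G) ≥ 3. The upper and lower bounds meet at 3, so that is the treewidth.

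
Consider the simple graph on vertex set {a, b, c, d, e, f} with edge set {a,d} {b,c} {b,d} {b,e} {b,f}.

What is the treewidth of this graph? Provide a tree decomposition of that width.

Treewidth 1.
One such decomposition:
Bags: B1 = {b, d}  B2 = {b, f}  B3 = {b, c}  B4 = {a, d}  B5 = {b, e}
Tree: B1–B2, B1–B3, B1–B4, B2–B5

Each bag holds 2 vertices, so the decomposition has width 1, which upper-bounds the treewidth. Since G has at least one edge (e.g. d–b), it is not an edgeless graph, so tw(G) ≥ 1. Combining the bounds, tw(G) = 1.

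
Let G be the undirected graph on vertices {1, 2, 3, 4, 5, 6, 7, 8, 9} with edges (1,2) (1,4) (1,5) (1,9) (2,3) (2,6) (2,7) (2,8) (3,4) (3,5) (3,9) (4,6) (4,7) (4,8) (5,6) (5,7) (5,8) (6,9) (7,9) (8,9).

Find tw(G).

4

A width-4 tree decomposition is:
Bags: B1 = {2, 4, 5, 7, 9}  B2 = {2, 3, 4, 5, 9}  B3 = {1, 2, 4, 5, 9}  B4 = {2, 4, 5, 6, 9}  B5 = {2, 4, 5, 8, 9}
Tree: B1–B2, B2–B3, B3–B4, B4–B5
Each bag holds 5 vertices, so the decomposition has width 4, which upper-bounds the treewidth. For the lower bound: the 5 vertex sets {7,9}, {2,3}, {1,4}, {5}, {6} are disjoint, each induces a connected subgraph, and every pair is joined by at least one edge of G. Contracting each set to a single vertex therefore yields K_{5} as a minor, and since treewidth is minor-monotone, tw(G) ≥ tw(K_{5}) = 4. Hence tw(G) = 4 exactly.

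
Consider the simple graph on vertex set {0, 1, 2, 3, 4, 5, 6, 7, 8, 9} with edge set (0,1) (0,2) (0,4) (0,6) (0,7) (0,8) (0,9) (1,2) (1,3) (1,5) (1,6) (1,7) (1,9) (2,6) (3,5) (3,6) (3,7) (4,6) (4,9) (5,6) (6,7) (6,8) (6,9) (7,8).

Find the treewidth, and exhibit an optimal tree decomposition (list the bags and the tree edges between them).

The largest bag has 4 vertices, giving width 3; this decomposition certifies tw(G) ≤ 3. On the other hand G contains the 4-clique {0, 6, 7, 8}. A clique must lie in a single bag of any decomposition, so no decomposition can have width below 3. Hence tw(G) = 3 exactly.

Treewidth 3.
Bags: B1 = {0, 1, 2, 6}  B2 = {0, 1, 6, 7}  B3 = {0, 6, 7, 8}  B4 = {0, 1, 6, 9}  B5 = {0, 4, 6, 9}  B6 = {1, 3, 6, 7}  B7 = {1, 3, 5, 6}
Tree: B1–B2, B2–B3, B2–B4, B4–B5, B2–B6, B6–B7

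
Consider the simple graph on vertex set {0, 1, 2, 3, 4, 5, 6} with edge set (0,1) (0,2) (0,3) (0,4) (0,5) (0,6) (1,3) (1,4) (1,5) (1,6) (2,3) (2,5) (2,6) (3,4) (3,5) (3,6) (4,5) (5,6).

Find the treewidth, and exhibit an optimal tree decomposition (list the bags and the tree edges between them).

Every bag has size at most 5, so the width is 5 − 1 = 4 and tw(G) ≤ 4. On the other hand G contains the 5-clique {0, 1, 3, 4, 5}. A clique must lie in a single bag of any decomposition, so no decomposition can have width below 4. The upper and lower bounds meet at 4, so that is the treewidth.

Treewidth 4.
One such decomposition:
Bags: B1 = {0, 1, 3, 5, 6}  B2 = {0, 2, 3, 5, 6}  B3 = {0, 1, 3, 4, 5}
Tree: B1–B2, B1–B3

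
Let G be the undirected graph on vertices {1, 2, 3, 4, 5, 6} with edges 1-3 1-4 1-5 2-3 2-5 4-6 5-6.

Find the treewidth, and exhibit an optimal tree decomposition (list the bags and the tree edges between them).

Treewidth 2.
One such decomposition:
Bags: B1 = {1, 4, 6}  B2 = {1, 5, 6}  B3 = {1, 3, 5}  B4 = {2, 3, 5}
Tree: B1–B2, B2–B3, B3–B4

The largest bag has 3 vertices, giving width 2; this decomposition certifies tw(G) ≤ 2. Since 4–6–5–1–4 is a cycle in G, G is not acyclic. Forests are exactly the graphs of treewidth ≤ 1, so tw(G) ≥ 2. Therefore the treewidth is 2.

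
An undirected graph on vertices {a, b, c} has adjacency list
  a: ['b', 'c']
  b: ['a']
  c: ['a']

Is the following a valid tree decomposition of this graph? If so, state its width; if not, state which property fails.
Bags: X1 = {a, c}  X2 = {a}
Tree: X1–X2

No — vertex b appears in no bag.

A tree decomposition must satisfy three properties: every vertex lies in some bag; for every edge, both endpoints lie together in some bag; and for every vertex, the bags containing it form a connected subtree. Here vertex b appears in no bag, so the decomposition is invalid.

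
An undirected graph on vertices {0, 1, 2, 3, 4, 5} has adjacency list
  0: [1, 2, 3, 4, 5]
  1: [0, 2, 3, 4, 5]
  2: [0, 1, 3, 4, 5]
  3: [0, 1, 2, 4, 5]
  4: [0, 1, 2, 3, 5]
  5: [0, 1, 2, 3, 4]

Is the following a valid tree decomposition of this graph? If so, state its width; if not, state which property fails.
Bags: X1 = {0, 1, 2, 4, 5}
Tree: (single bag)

No — vertex 3 appears in no bag.

A tree decomposition must satisfy three properties: every vertex lies in some bag; for every edge, both endpoints lie together in some bag; and for every vertex, the bags containing it form a connected subtree. Here vertex 3 appears in no bag, so the decomposition is invalid.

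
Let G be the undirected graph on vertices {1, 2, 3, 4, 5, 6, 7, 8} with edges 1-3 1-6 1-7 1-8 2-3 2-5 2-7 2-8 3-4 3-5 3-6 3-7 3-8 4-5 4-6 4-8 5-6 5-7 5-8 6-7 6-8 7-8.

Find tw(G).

A width-4 tree decomposition is:
Bags: B1 = {3, 4, 5, 6, 8}  B2 = {3, 5, 6, 7, 8}  B3 = {2, 3, 5, 7, 8}  B4 = {1, 3, 6, 7, 8}
Tree: B1–B2, B2–B3, B2–B4
Every bag has size at most 5, so the width is 5 − 1 = 4 and tw(G) ≤ 4. Conversely, {1, 3, 6, 7, 8} is a clique of size 5, and the vertices of any clique must share a bag in every tree decomposition; so some bag has ≥ 5 vertices and tw(G) ≥ 4. Therefore the treewidth is 4.

4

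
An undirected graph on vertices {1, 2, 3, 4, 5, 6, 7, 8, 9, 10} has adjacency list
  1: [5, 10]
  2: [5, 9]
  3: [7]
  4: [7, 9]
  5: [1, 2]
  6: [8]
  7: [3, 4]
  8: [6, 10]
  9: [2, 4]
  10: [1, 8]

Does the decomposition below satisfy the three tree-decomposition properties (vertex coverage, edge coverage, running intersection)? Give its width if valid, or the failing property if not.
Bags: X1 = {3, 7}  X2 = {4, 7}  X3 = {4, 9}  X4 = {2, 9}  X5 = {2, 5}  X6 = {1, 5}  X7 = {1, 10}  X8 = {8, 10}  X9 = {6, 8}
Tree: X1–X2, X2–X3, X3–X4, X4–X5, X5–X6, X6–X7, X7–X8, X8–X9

Yes; width 1.

Vertex coverage: the bags together contain {1, 2, 3, 4, 5, 6, 7, 8, 9, 10}, the full vertex set. Edge coverage: each edge of G has both endpoints in at least one bag. Running intersection: for every vertex, the bags containing it form a connected subtree. All three properties hold, so this is a valid tree decomposition of width max|bag| − 1 = 1, and hence tw(G) ≤ 1.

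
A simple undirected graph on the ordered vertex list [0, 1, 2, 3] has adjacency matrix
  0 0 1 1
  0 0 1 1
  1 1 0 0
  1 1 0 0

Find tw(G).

2

A width-2 tree decomposition is:
Bags: B1 = {0, 1, 3}  B2 = {0, 1, 2}
Tree: B1–B2
Every bag has size at most 3, so the width is 3 − 1 = 2 and tw(G) ≤ 2. For the lower bound, G contains the cycle 0–3–1–2–0, so G is not a forest; only forests have treewidth ≤ 1, hence tw(G) ≥ 2. Therefore the treewidth is 2.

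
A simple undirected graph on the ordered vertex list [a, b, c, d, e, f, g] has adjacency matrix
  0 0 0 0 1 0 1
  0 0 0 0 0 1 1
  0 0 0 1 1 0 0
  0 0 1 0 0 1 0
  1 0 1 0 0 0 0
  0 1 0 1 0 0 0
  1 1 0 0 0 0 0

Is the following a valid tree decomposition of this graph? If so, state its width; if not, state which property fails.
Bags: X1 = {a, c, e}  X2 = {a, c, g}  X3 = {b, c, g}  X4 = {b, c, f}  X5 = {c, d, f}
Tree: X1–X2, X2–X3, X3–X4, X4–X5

Every vertex of G appears in some bag (union = {a, b, c, d, e, f, g}); every edge is covered by a bag; and for each vertex v the set of bags containing v is connected in the bag tree. The decomposition is therefore valid. The largest bag has 3 vertices, so the width is 2.

Yes; width 2.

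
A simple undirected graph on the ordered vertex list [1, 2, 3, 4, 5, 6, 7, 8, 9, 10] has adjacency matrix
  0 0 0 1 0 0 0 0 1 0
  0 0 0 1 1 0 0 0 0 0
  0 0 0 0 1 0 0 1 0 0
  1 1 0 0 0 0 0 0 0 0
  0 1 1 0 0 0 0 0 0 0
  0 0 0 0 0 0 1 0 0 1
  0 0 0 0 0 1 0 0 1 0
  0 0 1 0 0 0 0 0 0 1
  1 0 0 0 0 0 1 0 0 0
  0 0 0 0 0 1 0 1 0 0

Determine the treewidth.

A width-2 tree decomposition is:
Bags: B1 = {3, 8, 10}  B2 = {3, 5, 10}  B3 = {2, 5, 10}  B4 = {2, 4, 10}  B5 = {1, 4, 10}  B6 = {1, 9, 10}  B7 = {7, 9, 10}  B8 = {6, 7, 10}
Tree: B1–B2, B2–B3, B3–B4, B4–B5, B5–B6, B6–B7, B7–B8
The largest bag has 3 vertices, giving width 2; this decomposition certifies tw(G) ≤ 2. For the lower bound, G contains the cycle 10–8–3–5–2–4–1–9–7–6–10, so G is not a forest; only forests have treewidth ≤ 1, hence tw(G) ≥ 2. Therefore the treewidth is 2.

2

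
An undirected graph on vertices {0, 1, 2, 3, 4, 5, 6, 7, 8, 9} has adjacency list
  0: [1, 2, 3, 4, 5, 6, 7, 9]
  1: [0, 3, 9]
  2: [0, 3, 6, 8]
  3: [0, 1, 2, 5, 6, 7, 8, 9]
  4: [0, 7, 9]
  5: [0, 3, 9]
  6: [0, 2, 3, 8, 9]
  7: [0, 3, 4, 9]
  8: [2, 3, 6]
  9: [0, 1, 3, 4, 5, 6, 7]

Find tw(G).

A width-3 tree decomposition is:
Bags: B1 = {0, 3, 7, 9}  B2 = {0, 3, 6, 9}  B3 = {0, 2, 3, 6}  B4 = {0, 4, 7, 9}  B5 = {2, 3, 6, 8}  B6 = {0, 1, 3, 9}  B7 = {0, 3, 5, 9}
Tree: B1–B2, B2–B3, B1–B4, B3–B5, B1–B6, B6–B7
Every bag has size at most 4, so the width is 4 − 1 = 3 and tw(G) ≤ 3. For the lower bound, the 4 vertices {0, 1, 3, 9} are pairwise adjacent, and any tree decomposition puts a clique entirely inside one bag — forcing width ≥ 3. Hence tw(G) = 3 exactly.

3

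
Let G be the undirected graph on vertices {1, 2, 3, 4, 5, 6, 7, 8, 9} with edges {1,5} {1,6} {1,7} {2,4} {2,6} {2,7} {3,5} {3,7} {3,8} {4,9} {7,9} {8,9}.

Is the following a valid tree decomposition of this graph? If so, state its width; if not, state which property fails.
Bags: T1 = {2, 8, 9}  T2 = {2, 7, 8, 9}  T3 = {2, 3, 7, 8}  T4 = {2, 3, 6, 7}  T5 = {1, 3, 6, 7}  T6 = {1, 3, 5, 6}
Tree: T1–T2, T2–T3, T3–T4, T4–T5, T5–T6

No — vertex 4 appears in no bag.

A tree decomposition must satisfy three properties: every vertex lies in some bag; for every edge, both endpoints lie together in some bag; and for every vertex, the bags containing it form a connected subtree. Here vertex 4 appears in no bag, so the decomposition is invalid.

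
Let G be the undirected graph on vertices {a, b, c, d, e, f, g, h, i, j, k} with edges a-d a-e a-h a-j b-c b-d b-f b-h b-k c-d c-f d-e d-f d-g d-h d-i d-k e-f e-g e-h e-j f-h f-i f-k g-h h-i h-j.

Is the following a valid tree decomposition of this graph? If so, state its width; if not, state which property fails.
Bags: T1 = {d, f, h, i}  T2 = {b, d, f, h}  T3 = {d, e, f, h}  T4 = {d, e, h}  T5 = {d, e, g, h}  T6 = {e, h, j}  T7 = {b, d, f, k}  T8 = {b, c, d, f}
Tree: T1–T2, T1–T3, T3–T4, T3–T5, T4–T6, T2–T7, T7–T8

No — vertex a appears in no bag.

A tree decomposition must satisfy three properties: every vertex lies in some bag; for every edge, both endpoints lie together in some bag; and for every vertex, the bags containing it form a connected subtree. Here vertex a appears in no bag, so the decomposition is invalid.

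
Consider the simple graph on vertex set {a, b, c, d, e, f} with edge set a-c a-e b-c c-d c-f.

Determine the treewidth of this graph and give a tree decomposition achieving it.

Every bag has size at most 2, so the width is 2 − 1 = 1 and tw(G) ≤ 1. Any graph with an edge has treewidth ≥ 1, and G has the edge c–a. Combining the bounds, tw(G) = 1.

Treewidth 1.
One such decomposition:
Bags: B1 = {a, c}  B2 = {b, c}  B3 = {c, d}  B4 = {c, f}  B5 = {a, e}
Tree: B1–B2, B2–B3, B1–B4, B1–B5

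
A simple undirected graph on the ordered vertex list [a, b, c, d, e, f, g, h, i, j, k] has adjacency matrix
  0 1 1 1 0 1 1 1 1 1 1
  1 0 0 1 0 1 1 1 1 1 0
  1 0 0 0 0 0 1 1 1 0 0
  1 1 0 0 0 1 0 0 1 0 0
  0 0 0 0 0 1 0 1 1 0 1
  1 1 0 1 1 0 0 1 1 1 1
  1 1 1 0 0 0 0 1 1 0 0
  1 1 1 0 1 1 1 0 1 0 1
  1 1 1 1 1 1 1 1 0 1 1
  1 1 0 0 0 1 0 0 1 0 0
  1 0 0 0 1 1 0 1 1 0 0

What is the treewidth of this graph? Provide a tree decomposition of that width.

Each bag holds 5 vertices, so the decomposition has width 4, which upper-bounds the treewidth. On the other hand G contains the 5-clique {e, f, h, i, k}. A clique must lie in a single bag of any decomposition, so no decomposition can have width below 4. Combining the bounds, tw(G) = 4.

Treewidth 4.
One optimal decomposition is:
Bags: B1 = {a, b, f, h, i}  B2 = {a, f, h, i, k}  B3 = {a, b, d, f, i}  B4 = {a, b, f, i, j}  B5 = {a, b, g, h, i}  B6 = {a, c, g, h, i}  B7 = {e, f, h, i, k}
Tree: B1–B2, B1–B3, B1–B4, B1–B5, B5–B6, B2–B7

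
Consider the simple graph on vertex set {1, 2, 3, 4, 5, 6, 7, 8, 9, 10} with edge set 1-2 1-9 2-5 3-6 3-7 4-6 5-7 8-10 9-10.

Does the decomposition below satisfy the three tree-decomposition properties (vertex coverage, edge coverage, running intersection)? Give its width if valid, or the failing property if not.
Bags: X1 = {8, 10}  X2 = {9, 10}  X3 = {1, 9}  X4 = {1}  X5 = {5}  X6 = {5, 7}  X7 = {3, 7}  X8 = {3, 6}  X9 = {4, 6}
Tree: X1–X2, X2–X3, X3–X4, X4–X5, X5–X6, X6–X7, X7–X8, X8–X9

A tree decomposition must satisfy three properties: every vertex lies in some bag; for every edge, both endpoints lie together in some bag; and for every vertex, the bags containing it form a connected subtree. Here vertex 2 appears in no bag, so the decomposition is invalid.

No — vertex 2 appears in no bag.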